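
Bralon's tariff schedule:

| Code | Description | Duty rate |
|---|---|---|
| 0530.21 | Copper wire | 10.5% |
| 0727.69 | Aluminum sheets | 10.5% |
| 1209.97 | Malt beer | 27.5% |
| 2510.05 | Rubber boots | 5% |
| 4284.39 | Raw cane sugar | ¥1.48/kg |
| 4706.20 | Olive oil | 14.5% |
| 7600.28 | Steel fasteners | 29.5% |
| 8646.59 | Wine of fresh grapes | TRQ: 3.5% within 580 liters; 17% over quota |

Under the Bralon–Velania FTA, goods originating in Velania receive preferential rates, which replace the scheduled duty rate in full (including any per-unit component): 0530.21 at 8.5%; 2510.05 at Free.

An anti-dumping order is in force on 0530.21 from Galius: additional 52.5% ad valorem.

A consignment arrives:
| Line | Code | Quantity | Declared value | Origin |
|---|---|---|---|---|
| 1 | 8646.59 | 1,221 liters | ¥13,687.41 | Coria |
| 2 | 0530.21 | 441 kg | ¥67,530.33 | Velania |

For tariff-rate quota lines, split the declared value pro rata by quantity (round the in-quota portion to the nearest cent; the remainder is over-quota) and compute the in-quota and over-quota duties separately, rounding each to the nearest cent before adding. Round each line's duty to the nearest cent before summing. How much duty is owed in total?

Line 1 (8646.59, Coria, 1,221 liters, ¥13,687.41):
Code 8646.59 is under a tariff-rate quota (threshold 580 liters). In-quota: 580 liters at 3.5%; over-quota: 641 liters at 17%.
Pro-rata value split: in-quota = ¥13,687.41 × 580/1,221 = ¥6,501.80; over-quota = ¥13,687.41 − ¥6,501.80 = ¥7,185.61.
In-quota duty = ¥6,501.80 × 3.5% = ¥227.56. Over-quota duty = ¥7,185.61 × 17% = ¥1,221.55.
Line duty = ¥227.56 + ¥1,221.55 = ¥1,449.11.
Line 2 (0530.21, Velania, 441 kg, ¥67,530.33):
Base rate for 0530.21 is 10.5%.
Origin Velania qualifies under the Bralon–Velania agreement and 0530.21 is covered: preferential rate 8.5% applies instead.
The additional-duty order on 0530.21 targets Galius, not Velania; it does not apply.
Duty = ¥67,530.33 × 8.5% = ¥5,740.08.
Total = ¥1,449.11 + ¥5,740.08 = ¥7,189.19.

¥7,189.19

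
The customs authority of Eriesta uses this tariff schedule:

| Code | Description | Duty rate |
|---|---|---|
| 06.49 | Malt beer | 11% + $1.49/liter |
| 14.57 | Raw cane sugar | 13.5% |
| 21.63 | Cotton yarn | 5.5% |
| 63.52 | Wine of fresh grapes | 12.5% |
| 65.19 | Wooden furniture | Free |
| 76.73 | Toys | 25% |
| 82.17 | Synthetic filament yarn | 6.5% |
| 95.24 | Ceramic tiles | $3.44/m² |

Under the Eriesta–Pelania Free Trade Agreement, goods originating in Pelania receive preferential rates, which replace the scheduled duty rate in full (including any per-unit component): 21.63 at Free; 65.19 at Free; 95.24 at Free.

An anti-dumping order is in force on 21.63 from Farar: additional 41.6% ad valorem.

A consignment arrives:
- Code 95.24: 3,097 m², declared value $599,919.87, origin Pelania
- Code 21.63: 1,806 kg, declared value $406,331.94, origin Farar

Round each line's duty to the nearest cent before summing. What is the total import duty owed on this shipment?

Line 1 (95.24, Pelania, 3,097 m², $599,919.87):
Base rate for 95.24 is $3.44/m².
Origin Pelania qualifies under the Eriesta–Pelania agreement and 95.24 is covered: preferential rate Free applies instead.
Duty = $599,919.87 × 0% = $0.00.
Line 2 (21.63, Farar, 1,806 kg, $406,331.94):
Base rate for 21.63 is 5.5%.
21.63 has an FTA preferential rate, but origin Farar is not Pelania; base rate stands.
Additional duty on 21.63 from Farar: +41.6%. Applied ad valorem rate: 5.5% + 41.6% = 47.1%.
Duty = $406,331.94 × 47.1% = $191,382.34.
Total = $0.00 + $191,382.34 = $191,382.34.

$191,382.34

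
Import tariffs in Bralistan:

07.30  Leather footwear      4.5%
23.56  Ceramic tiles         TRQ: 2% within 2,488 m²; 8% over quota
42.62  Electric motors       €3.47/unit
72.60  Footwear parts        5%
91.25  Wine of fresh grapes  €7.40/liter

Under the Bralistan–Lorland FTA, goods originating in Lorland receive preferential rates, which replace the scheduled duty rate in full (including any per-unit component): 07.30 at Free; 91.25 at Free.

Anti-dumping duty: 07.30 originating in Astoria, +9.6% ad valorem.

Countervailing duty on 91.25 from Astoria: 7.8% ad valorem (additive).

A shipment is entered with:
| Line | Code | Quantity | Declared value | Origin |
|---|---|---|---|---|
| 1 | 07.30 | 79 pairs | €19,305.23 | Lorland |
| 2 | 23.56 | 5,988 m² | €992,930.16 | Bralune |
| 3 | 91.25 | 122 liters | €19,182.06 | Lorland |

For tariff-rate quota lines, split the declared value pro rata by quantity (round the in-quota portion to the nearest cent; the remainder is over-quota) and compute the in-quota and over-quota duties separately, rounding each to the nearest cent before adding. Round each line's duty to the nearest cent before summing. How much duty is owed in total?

Line 1 (07.30, Lorland, 79 pairs, €19,305.23):
Base rate for 07.30 is 4.5%.
Origin Lorland qualifies under the Bralistan–Lorland agreement and 07.30 is covered: preferential rate Free applies instead.
The additional-duty order on 07.30 targets Astoria, not Lorland; it does not apply.
Duty = €19,305.23 × 0% = €0.00.
Line 2 (23.56, Bralune, 5,988 m², €992,930.16):
Code 23.56 is under a tariff-rate quota (threshold 2,488 m²). In-quota: 2,488 m² at 2%; over-quota: 3,500 m² at 8%.
Pro-rata value split: in-quota = €992,930.16 × 2,488/5,988 = €412,560.16; over-quota = €992,930.16 − €412,560.16 = €580,370.00.
In-quota duty = €412,560.16 × 2% = €8,251.20. Over-quota duty = €580,370.00 × 8% = €46,429.60.
Line duty = €8,251.20 + €46,429.60 = €54,680.80.
Line 3 (91.25, Lorland, 122 liters, €19,182.06):
Base rate for 91.25 is €7.40/liter.
Origin Lorland qualifies under the Bralistan–Lorland agreement and 91.25 is covered: preferential rate Free applies instead.
The additional-duty order on 91.25 targets Astoria, not Lorland; it does not apply.
Duty = €19,182.06 × 0% = €0.00.
Total = €0.00 + €54,680.80 + €0.00 = €54,680.80.

€54,680.80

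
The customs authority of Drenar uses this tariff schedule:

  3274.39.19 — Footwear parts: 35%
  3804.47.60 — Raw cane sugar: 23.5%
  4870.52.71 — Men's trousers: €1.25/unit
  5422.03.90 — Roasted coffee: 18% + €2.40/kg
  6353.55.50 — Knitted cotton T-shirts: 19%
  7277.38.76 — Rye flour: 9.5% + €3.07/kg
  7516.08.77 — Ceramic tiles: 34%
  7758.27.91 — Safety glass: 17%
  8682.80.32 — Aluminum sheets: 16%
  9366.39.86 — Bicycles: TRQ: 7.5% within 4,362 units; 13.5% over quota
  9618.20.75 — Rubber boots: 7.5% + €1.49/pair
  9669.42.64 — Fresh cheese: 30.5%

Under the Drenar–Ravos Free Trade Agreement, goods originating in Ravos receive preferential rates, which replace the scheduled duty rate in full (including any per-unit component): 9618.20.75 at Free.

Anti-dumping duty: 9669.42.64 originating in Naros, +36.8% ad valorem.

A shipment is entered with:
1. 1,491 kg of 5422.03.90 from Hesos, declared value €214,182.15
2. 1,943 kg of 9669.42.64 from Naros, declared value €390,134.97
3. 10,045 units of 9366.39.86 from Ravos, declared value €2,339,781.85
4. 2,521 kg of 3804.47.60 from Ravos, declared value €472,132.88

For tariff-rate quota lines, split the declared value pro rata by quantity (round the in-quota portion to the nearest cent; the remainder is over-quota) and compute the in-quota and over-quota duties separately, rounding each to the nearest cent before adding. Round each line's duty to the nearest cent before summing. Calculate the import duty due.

€670,551.36

Line 1 (5422.03.90, Hesos, 1,491 kg, €214,182.15):
Base rate for 5422.03.90 is 18% + €2.40/kg.
Duty = €214,182.15 × 18% + 1,491 × €2.40 = €42,131.19.
Line 2 (9669.42.64, Naros, 1,943 kg, €390,134.97):
Base rate for 9669.42.64 is 30.5%.
Additional duty on 9669.42.64 from Naros: +36.8%. Applied ad valorem rate: 30.5% + 36.8% = 67.3%.
Duty = €390,134.97 × 67.3% = €262,560.83.
Line 3 (9366.39.86, Ravos, 10,045 units, €2,339,781.85):
Code 9366.39.86 is under a tariff-rate quota (threshold 4,362 units). In-quota: 4,362 units at 7.5%; over-quota: 5,683 units at 13.5%.
Pro-rata value split: in-quota = €2,339,781.85 × 4,362/10,045 = €1,016,040.66; over-quota = €2,339,781.85 − €1,016,040.66 = €1,323,741.19.
In-quota duty = €1,016,040.66 × 7.5% = €76,203.05. Over-quota duty = €1,323,741.19 × 13.5% = €178,705.06.
Line duty = €76,203.05 + €178,705.06 = €254,908.11.
Line 4 (3804.47.60, Ravos, 2,521 kg, €472,132.88):
Base rate for 3804.47.60 is 23.5%.
Origin Ravos is the FTA partner but 3804.47.60 is not on the preference list; base rate stands.
Duty = €472,132.88 × 23.5% = €110,951.23.
Total = €42,131.19 + €262,560.83 + €254,908.11 + €110,951.23 = €670,551.36.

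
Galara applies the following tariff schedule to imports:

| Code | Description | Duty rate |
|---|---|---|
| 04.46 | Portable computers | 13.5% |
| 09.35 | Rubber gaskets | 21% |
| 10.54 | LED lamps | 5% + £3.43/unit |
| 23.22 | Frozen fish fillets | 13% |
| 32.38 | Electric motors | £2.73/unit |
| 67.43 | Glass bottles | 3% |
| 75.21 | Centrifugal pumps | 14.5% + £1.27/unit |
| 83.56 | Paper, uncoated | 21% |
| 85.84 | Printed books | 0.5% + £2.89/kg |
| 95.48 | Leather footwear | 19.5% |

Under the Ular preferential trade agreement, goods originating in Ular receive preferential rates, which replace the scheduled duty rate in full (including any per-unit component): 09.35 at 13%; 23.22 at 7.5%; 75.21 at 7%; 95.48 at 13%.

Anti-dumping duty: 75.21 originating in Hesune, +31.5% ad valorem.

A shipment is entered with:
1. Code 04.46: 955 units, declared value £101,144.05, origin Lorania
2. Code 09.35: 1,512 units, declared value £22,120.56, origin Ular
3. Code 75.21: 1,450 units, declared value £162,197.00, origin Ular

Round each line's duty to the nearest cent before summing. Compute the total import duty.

Line 1 (04.46, Lorania, 955 units, £101,144.05):
Base rate for 04.46 is 13.5%.
Duty = £101,144.05 × 13.5% = £13,654.45.
Line 2 (09.35, Ular, 1,512 units, £22,120.56):
Base rate for 09.35 is 21%.
Origin Ular qualifies under the Galara–Ular agreement and 09.35 is covered: preferential rate 13% applies instead.
Duty = £22,120.56 × 13% = £2,875.67.
Line 3 (75.21, Ular, 1,450 units, £162,197.00):
Base rate for 75.21 is 14.5% + £1.27/unit.
Origin Ular qualifies under the Galara–Ular agreement and 75.21 is covered: preferential rate 7% applies instead.
The additional-duty order on 75.21 targets Hesune, not Ular; it does not apply.
Duty = £162,197.00 × 7% = £11,353.79.
Total = £13,654.45 + £2,875.67 + £11,353.79 = £27,883.91.

£27,883.91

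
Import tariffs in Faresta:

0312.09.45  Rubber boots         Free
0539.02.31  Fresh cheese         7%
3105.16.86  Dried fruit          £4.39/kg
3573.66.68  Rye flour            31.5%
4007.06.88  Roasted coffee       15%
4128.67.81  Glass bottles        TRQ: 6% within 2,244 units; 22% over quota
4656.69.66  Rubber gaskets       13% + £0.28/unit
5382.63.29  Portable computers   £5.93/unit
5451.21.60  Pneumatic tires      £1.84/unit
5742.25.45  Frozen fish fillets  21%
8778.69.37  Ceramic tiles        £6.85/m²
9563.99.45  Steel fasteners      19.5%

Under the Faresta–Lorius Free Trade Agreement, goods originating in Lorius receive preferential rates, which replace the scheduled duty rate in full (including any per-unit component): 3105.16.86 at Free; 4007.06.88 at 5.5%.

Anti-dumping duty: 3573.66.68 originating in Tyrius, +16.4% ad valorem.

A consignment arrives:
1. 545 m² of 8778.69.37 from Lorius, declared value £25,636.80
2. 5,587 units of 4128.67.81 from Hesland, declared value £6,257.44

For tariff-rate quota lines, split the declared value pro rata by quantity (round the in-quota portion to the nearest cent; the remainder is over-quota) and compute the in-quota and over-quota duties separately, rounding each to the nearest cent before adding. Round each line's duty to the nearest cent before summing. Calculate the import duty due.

£4,707.77

Line 1 (8778.69.37, Lorius, 545 m², £25,636.80):
Base rate for 8778.69.37 is £6.85/m².
Origin Lorius is the FTA partner but 8778.69.37 is not on the preference list; base rate stands.
Duty = 545 × £6.85 = £3,733.25.
Line 2 (4128.67.81, Hesland, 5,587 units, £6,257.44):
Code 4128.67.81 is under a tariff-rate quota (threshold 2,244 units). In-quota: 2,244 units at 6%; over-quota: 3,343 units at 22%.
Pro-rata value split: in-quota = £6,257.44 × 2,244/5,587 = £2,513.28; over-quota = £6,257.44 − £2,513.28 = £3,744.16.
In-quota duty = £2,513.28 × 6% = £150.80. Over-quota duty = £3,744.16 × 22% = £823.72.
Line duty = £150.80 + £823.72 = £974.52.
Total = £3,733.25 + £974.52 = £4,707.77.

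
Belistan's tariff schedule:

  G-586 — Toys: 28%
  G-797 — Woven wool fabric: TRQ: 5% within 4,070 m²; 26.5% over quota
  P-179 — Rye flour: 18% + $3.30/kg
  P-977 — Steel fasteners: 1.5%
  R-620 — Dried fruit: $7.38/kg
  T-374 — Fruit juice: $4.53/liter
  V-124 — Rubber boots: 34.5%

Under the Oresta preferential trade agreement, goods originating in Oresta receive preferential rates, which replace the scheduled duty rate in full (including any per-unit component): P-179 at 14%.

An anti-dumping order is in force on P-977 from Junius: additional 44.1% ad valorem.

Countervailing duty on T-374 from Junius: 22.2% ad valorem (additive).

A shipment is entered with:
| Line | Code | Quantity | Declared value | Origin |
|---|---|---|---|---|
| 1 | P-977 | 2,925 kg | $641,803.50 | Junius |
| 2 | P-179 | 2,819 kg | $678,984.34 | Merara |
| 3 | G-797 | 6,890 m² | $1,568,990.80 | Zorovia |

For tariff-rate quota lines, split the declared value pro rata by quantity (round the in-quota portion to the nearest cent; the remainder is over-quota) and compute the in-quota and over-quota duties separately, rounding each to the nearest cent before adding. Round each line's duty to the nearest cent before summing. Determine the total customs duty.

$640,698.46

Line 1 (P-977, Junius, 2,925 kg, $641,803.50):
Base rate for P-977 is 1.5%.
Additional duty on P-977 from Junius: +44.1%. Applied ad valorem rate: 1.5% + 44.1% = 45.6%.
Duty = $641,803.50 × 45.6% = $292,662.40.
Line 2 (P-179, Merara, 2,819 kg, $678,984.34):
Base rate for P-179 is 18% + $3.30/kg.
P-179 has an FTA preferential rate, but origin Merara is not Oresta; base rate stands.
Duty = $678,984.34 × 18% + 2,819 × $3.30 = $131,519.88.
Line 3 (G-797, Zorovia, 6,890 m², $1,568,990.80):
Code G-797 is under a tariff-rate quota (threshold 4,070 m²). In-quota: 4,070 m² at 5%; over-quota: 2,820 m² at 26.5%.
Pro-rata value split: in-quota = $1,568,990.80 × 4,070/6,890 = $926,820.40; over-quota = $1,568,990.80 − $926,820.40 = $642,170.40.
In-quota duty = $926,820.40 × 5% = $46,341.02. Over-quota duty = $642,170.40 × 26.5% = $170,175.16.
Line duty = $46,341.02 + $170,175.16 = $216,516.18.
Total = $292,662.40 + $131,519.88 + $216,516.18 = $640,698.46.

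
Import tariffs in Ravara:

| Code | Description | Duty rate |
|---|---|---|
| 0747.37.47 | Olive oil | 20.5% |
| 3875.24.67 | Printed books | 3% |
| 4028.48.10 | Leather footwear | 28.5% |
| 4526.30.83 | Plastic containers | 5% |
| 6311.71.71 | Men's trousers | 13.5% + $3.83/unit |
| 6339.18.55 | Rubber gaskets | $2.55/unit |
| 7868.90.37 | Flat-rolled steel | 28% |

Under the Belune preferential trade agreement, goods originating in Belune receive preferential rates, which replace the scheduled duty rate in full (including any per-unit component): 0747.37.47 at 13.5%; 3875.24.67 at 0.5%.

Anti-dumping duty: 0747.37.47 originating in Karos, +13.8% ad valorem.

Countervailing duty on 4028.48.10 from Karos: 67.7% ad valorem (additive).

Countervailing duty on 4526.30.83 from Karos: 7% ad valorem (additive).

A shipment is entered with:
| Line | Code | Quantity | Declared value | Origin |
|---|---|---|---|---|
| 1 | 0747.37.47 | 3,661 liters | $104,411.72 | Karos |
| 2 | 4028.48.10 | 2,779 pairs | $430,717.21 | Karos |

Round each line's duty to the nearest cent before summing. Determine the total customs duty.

Line 1 (0747.37.47, Karos, 3,661 liters, $104,411.72):
Base rate for 0747.37.47 is 20.5%.
0747.37.47 has an FTA preferential rate, but origin Karos is not Belune; base rate stands.
Additional duty on 0747.37.47 from Karos: +13.8%. Applied ad valorem rate: 20.5% + 13.8% = 34.3%.
Duty = $104,411.72 × 34.3% = $35,813.22.
Line 2 (4028.48.10, Karos, 2,779 pairs, $430,717.21):
Base rate for 4028.48.10 is 28.5%.
Additional duty on 4028.48.10 from Karos: +67.7%. Applied ad valorem rate: 28.5% + 67.7% = 96.2%.
Duty = $430,717.21 × 96.2% = $414,349.96.
Total = $35,813.22 + $414,349.96 = $450,163.18.

$450,163.18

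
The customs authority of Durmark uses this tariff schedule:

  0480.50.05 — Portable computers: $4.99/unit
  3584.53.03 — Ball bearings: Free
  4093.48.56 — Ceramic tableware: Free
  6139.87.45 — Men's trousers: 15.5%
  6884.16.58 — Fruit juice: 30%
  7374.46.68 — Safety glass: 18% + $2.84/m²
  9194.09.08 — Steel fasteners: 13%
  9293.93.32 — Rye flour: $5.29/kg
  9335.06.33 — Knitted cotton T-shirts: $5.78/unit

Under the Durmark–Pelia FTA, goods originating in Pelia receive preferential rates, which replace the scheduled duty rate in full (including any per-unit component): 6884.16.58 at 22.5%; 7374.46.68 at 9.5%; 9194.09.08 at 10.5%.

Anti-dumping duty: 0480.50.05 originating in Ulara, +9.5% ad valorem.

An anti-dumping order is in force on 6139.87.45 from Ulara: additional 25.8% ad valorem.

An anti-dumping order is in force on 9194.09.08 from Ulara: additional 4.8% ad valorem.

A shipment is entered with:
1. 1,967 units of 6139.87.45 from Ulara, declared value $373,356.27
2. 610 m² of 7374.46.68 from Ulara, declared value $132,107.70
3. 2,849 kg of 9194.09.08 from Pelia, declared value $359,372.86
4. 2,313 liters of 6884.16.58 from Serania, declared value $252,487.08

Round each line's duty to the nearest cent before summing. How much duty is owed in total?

$293,188.20

Line 1 (6139.87.45, Ulara, 1,967 units, $373,356.27):
Base rate for 6139.87.45 is 15.5%.
Additional duty on 6139.87.45 from Ulara: +25.8%. Applied ad valorem rate: 15.5% + 25.8% = 41.3%.
Duty = $373,356.27 × 41.3% = $154,196.14.
Line 2 (7374.46.68, Ulara, 610 m², $132,107.70):
Base rate for 7374.46.68 is 18% + $2.84/m².
7374.46.68 has an FTA preferential rate, but origin Ulara is not Pelia; base rate stands.
Duty = $132,107.70 × 18% + 610 × $2.84 = $25,511.79.
Line 3 (9194.09.08, Pelia, 2,849 kg, $359,372.86):
Base rate for 9194.09.08 is 13%.
Origin Pelia qualifies under the Durmark–Pelia agreement and 9194.09.08 is covered: preferential rate 10.5% applies instead.
The additional-duty order on 9194.09.08 targets Ulara, not Pelia; it does not apply.
Duty = $359,372.86 × 10.5% = $37,734.15.
Line 4 (6884.16.58, Serania, 2,313 liters, $252,487.08):
Base rate for 6884.16.58 is 30%.
6884.16.58 has an FTA preferential rate, but origin Serania is not Pelia; base rate stands.
Duty = $252,487.08 × 30% = $75,746.12.
Total = $154,196.14 + $25,511.79 + $37,734.15 + $75,746.12 = $293,188.20.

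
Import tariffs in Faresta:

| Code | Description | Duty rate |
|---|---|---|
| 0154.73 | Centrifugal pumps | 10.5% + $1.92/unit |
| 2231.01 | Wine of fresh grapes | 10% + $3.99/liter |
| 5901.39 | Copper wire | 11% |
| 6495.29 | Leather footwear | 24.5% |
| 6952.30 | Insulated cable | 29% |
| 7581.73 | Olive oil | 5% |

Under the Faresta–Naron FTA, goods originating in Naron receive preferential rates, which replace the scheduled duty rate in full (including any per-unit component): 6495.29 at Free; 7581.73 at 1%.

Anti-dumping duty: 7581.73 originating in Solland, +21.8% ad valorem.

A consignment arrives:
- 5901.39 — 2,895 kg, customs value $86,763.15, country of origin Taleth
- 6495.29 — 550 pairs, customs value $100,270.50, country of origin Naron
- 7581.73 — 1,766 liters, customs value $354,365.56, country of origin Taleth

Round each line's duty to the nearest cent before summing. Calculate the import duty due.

$27,262.23

Line 1 (5901.39, Taleth, 2,895 kg, $86,763.15):
Base rate for 5901.39 is 11%.
Duty = $86,763.15 × 11% = $9,543.95.
Line 2 (6495.29, Naron, 550 pairs, $100,270.50):
Base rate for 6495.29 is 24.5%.
Origin Naron qualifies under the Faresta–Naron agreement and 6495.29 is covered: preferential rate Free applies instead.
Duty = $100,270.50 × 0% = $0.00.
Line 3 (7581.73, Taleth, 1,766 liters, $354,365.56):
Base rate for 7581.73 is 5%.
7581.73 has an FTA preferential rate, but origin Taleth is not Naron; base rate stands.
The additional-duty order on 7581.73 targets Solland, not Taleth; it does not apply.
Duty = $354,365.56 × 5% = $17,718.28.
Total = $9,543.95 + $0.00 + $17,718.28 = $27,262.23.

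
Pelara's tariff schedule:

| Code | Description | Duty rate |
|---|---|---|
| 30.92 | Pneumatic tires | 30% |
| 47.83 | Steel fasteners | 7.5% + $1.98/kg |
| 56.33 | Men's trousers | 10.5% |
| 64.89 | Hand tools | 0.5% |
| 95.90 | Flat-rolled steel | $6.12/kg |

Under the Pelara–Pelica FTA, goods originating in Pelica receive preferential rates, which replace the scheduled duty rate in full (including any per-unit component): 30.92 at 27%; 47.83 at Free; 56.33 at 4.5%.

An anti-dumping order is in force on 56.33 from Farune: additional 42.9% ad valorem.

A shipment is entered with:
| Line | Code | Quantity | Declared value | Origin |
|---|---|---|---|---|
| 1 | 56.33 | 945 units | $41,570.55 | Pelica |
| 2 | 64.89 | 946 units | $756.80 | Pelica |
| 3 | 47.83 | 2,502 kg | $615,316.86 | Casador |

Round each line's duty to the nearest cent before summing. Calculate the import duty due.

Line 1 (56.33, Pelica, 945 units, $41,570.55):
Base rate for 56.33 is 10.5%.
Origin Pelica qualifies under the Pelara–Pelica agreement and 56.33 is covered: preferential rate 4.5% applies instead.
The additional-duty order on 56.33 targets Farune, not Pelica; it does not apply.
Duty = $41,570.55 × 4.5% = $1,870.67.
Line 2 (64.89, Pelica, 946 units, $756.80):
Base rate for 64.89 is 0.5%.
Origin Pelica is the FTA partner but 64.89 is not on the preference list; base rate stands.
Duty = $756.80 × 0.5% = $3.78.
Line 3 (47.83, Casador, 2,502 kg, $615,316.86):
Base rate for 47.83 is 7.5% + $1.98/kg.
47.83 has an FTA preferential rate, but origin Casador is not Pelica; base rate stands.
Duty = $615,316.86 × 7.5% + 2,502 × $1.98 = $51,102.72.
Total = $1,870.67 + $3.78 + $51,102.72 = $52,977.17.

$52,977.17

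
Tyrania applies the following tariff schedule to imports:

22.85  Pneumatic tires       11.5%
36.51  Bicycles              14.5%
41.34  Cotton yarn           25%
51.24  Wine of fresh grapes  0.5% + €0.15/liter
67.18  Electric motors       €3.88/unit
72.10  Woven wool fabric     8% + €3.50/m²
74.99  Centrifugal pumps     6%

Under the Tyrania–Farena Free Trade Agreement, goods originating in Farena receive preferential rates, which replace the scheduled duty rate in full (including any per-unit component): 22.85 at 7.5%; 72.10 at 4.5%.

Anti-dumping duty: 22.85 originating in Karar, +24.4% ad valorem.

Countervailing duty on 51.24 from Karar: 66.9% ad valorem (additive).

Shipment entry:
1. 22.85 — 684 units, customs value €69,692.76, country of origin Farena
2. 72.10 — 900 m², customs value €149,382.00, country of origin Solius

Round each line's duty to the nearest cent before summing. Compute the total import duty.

Line 1 (22.85, Farena, 684 units, €69,692.76):
Base rate for 22.85 is 11.5%.
Origin Farena qualifies under the Tyrania–Farena agreement and 22.85 is covered: preferential rate 7.5% applies instead.
The additional-duty order on 22.85 targets Karar, not Farena; it does not apply.
Duty = €69,692.76 × 7.5% = €5,226.96.
Line 2 (72.10, Solius, 900 m², €149,382.00):
Base rate for 72.10 is 8% + €3.50/m².
72.10 has an FTA preferential rate, but origin Solius is not Farena; base rate stands.
Duty = €149,382.00 × 8% + 900 × €3.50 = €15,100.56.
Total = €5,226.96 + €15,100.56 = €20,327.52.

€20,327.52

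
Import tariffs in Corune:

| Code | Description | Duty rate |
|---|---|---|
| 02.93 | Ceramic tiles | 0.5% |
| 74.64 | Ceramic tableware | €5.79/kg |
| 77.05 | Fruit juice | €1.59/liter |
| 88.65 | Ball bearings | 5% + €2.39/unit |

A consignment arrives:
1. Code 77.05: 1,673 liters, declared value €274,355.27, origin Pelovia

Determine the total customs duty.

€2,660.07

Line 1 (77.05, Pelovia, 1,673 liters, €274,355.27):
Base rate for 77.05 is €1.59/liter.
Duty = 1,673 × €1.59 = €2,660.07.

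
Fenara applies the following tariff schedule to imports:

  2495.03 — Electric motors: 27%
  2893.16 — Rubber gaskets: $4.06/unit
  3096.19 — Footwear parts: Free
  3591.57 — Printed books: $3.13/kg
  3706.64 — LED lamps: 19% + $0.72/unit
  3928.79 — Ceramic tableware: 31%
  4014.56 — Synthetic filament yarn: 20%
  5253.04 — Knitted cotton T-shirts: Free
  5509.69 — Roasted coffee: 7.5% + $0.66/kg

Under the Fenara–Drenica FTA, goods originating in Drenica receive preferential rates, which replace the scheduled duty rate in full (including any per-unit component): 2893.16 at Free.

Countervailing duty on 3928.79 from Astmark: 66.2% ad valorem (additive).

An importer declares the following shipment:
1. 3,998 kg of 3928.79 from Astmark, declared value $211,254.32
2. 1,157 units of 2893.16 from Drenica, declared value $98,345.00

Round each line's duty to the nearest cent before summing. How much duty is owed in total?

Line 1 (3928.79, Astmark, 3,998 kg, $211,254.32):
Base rate for 3928.79 is 31%.
Additional duty on 3928.79 from Astmark: +66.2%. Applied ad valorem rate: 31% + 66.2% = 97.2%.
Duty = $211,254.32 × 97.2% = $205,339.20.
Line 2 (2893.16, Drenica, 1,157 units, $98,345.00):
Base rate for 2893.16 is $4.06/unit.
Origin Drenica qualifies under the Fenara–Drenica agreement and 2893.16 is covered: preferential rate Free applies instead.
Duty = $98,345.00 × 0% = $0.00.
Total = $205,339.20 + $0.00 = $205,339.20.

$205,339.20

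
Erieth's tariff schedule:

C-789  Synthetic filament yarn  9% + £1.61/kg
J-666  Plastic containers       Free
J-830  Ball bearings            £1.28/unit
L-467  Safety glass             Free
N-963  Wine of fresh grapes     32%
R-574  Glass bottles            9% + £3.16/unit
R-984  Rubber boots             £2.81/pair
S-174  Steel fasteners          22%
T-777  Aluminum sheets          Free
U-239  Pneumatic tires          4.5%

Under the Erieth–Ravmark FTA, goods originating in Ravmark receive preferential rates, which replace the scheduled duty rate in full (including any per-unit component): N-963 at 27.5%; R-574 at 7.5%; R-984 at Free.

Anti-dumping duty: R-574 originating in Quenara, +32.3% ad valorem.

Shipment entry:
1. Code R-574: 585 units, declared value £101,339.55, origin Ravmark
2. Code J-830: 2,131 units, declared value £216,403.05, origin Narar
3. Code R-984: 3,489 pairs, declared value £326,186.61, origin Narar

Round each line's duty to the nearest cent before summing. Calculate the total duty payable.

Line 1 (R-574, Ravmark, 585 units, £101,339.55):
Base rate for R-574 is 9% + £3.16/unit.
Origin Ravmark qualifies under the Erieth–Ravmark agreement and R-574 is covered: preferential rate 7.5% applies instead.
The additional-duty order on R-574 targets Quenara, not Ravmark; it does not apply.
Duty = £101,339.55 × 7.5% = £7,600.47.
Line 2 (J-830, Narar, 2,131 units, £216,403.05):
Base rate for J-830 is £1.28/unit.
Duty = 2,131 × £1.28 = £2,727.68.
Line 3 (R-984, Narar, 3,489 pairs, £326,186.61):
Base rate for R-984 is £2.81/pair.
R-984 has an FTA preferential rate, but origin Narar is not Ravmark; base rate stands.
Duty = 3,489 × £2.81 = £9,804.09.
Total = £7,600.47 + £2,727.68 + £9,804.09 = £20,132.24.

£20,132.24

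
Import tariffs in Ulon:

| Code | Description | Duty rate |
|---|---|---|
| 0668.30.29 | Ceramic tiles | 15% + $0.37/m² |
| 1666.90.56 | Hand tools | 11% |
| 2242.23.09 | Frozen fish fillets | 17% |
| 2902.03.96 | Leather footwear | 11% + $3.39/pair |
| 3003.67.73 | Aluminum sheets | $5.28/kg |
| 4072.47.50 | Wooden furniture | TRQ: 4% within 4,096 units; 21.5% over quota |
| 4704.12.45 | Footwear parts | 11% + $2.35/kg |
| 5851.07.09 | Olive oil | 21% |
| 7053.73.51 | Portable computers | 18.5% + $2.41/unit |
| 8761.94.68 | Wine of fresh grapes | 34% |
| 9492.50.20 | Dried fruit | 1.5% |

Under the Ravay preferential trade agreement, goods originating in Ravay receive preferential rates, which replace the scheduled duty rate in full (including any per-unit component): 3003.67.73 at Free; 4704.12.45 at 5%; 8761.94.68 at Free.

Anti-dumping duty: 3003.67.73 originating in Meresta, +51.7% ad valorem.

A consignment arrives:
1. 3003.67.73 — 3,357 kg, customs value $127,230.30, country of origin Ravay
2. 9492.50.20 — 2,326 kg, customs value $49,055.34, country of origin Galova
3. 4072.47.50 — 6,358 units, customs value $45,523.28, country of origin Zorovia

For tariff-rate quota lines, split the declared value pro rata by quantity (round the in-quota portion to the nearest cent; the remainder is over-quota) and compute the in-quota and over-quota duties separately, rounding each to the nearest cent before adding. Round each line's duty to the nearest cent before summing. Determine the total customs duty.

Line 1 (3003.67.73, Ravay, 3,357 kg, $127,230.30):
Base rate for 3003.67.73 is $5.28/kg.
Origin Ravay qualifies under the Ulon–Ravay agreement and 3003.67.73 is covered: preferential rate Free applies instead.
The additional-duty order on 3003.67.73 targets Meresta, not Ravay; it does not apply.
Duty = $127,230.30 × 0% = $0.00.
Line 2 (9492.50.20, Galova, 2,326 kg, $49,055.34):
Base rate for 9492.50.20 is 1.5%.
Duty = $49,055.34 × 1.5% = $735.83.
Line 3 (4072.47.50, Zorovia, 6,358 units, $45,523.28):
Code 4072.47.50 is under a tariff-rate quota (threshold 4,096 units). In-quota: 4,096 units at 4%; over-quota: 2,262 units at 21.5%.
Pro-rata value split: in-quota = $45,523.28 × 4,096/6,358 = $29,327.36; over-quota = $45,523.28 − $29,327.36 = $16,195.92.
In-quota duty = $29,327.36 × 4% = $1,173.09. Over-quota duty = $16,195.92 × 21.5% = $3,482.12.
Line duty = $1,173.09 + $3,482.12 = $4,655.21.
Total = $0.00 + $735.83 + $4,655.21 = $5,391.04.

$5,391.04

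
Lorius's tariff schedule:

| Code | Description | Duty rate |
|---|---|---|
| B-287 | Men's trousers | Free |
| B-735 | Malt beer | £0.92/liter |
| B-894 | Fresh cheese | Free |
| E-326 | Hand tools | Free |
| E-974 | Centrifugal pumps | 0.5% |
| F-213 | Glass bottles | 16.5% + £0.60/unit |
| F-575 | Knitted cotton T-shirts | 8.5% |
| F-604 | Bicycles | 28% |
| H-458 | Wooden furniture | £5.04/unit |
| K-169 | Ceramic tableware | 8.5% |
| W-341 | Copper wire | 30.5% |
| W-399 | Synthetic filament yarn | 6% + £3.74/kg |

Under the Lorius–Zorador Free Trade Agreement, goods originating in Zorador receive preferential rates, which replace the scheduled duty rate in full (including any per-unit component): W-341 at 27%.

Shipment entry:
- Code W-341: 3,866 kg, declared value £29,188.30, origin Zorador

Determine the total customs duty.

Line 1 (W-341, Zorador, 3,866 kg, £29,188.30):
Base rate for W-341 is 30.5%.
Origin Zorador qualifies under the Lorius–Zorador agreement and W-341 is covered: preferential rate 27% applies instead.
Duty = £29,188.30 × 27% = £7,880.84.

£7,880.84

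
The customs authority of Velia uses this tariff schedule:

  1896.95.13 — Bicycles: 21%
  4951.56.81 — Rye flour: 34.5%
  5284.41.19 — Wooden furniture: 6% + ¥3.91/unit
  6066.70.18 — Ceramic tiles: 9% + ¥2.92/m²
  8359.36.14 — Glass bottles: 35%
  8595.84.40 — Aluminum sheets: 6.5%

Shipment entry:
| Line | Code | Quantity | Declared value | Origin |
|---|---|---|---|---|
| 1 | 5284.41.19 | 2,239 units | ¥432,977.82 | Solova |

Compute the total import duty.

¥34,733.16

Line 1 (5284.41.19, Solova, 2,239 units, ¥432,977.82):
Base rate for 5284.41.19 is 6% + ¥3.91/unit.
Duty = ¥432,977.82 × 6% + 2,239 × ¥3.91 = ¥34,733.16.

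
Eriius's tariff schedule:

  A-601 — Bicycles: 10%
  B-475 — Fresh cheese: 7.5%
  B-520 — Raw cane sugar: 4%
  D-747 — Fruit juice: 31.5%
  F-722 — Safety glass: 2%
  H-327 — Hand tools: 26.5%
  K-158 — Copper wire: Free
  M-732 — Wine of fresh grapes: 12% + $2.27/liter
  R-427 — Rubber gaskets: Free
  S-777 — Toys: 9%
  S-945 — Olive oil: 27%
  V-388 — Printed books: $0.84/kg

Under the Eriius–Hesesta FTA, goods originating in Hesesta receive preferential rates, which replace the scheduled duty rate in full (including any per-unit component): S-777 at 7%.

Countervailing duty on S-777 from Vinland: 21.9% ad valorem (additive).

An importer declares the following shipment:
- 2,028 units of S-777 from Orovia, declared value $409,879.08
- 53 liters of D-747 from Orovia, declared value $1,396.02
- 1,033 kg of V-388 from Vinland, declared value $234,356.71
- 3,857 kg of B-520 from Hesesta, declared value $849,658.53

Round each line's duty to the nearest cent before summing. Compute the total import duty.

$72,182.93

Line 1 (S-777, Orovia, 2,028 units, $409,879.08):
Base rate for S-777 is 9%.
S-777 has an FTA preferential rate, but origin Orovia is not Hesesta; base rate stands.
The additional-duty order on S-777 targets Vinland, not Orovia; it does not apply.
Duty = $409,879.08 × 9% = $36,889.12.
Line 2 (D-747, Orovia, 53 liters, $1,396.02):
Base rate for D-747 is 31.5%.
Duty = $1,396.02 × 31.5% = $439.75.
Line 3 (V-388, Vinland, 1,033 kg, $234,356.71):
Base rate for V-388 is $0.84/kg.
Duty = 1,033 × $0.84 = $867.72.
Line 4 (B-520, Hesesta, 3,857 kg, $849,658.53):
Base rate for B-520 is 4%.
Origin Hesesta is the FTA partner but B-520 is not on the preference list; base rate stands.
Duty = $849,658.53 × 4% = $33,986.34.
Total = $36,889.12 + $439.75 + $867.72 + $33,986.34 = $72,182.93.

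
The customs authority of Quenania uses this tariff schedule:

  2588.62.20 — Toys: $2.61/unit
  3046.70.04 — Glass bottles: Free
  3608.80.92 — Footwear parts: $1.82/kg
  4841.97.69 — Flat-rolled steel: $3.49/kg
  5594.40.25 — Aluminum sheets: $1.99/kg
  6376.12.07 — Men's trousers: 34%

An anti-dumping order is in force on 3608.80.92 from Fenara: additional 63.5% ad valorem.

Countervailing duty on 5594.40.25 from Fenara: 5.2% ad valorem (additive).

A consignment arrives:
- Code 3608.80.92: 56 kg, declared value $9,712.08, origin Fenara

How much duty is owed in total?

$6,269.09

Line 1 (3608.80.92, Fenara, 56 kg, $9,712.08):
Base rate for 3608.80.92 is $1.82/kg.
Additional duty on 3608.80.92 from Fenara: +63.5% ad valorem. Applied ad valorem rate = 63.5%.
Duty = $9,712.08 × 63.5% + 56 × $1.82 = $6,269.09.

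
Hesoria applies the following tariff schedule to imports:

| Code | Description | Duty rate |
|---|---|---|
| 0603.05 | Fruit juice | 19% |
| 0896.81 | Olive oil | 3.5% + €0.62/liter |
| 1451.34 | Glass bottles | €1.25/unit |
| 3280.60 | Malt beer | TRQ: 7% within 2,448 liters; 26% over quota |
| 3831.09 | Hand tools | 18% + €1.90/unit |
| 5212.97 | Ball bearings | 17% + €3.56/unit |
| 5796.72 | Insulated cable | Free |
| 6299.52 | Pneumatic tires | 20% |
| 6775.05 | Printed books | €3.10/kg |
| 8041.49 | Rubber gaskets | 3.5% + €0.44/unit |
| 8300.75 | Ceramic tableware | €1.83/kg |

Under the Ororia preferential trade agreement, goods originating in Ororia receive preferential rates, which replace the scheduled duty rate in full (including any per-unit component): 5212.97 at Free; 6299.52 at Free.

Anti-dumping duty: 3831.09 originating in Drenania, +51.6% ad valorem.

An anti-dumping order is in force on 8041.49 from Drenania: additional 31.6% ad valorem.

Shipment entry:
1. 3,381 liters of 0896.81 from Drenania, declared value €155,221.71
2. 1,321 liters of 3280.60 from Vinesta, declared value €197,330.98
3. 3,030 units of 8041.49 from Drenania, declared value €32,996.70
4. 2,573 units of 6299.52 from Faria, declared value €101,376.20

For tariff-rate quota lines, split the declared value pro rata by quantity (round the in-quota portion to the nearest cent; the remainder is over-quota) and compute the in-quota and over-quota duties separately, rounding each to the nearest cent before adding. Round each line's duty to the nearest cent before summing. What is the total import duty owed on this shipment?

€54,532.43

Line 1 (0896.81, Drenania, 3,381 liters, €155,221.71):
Base rate for 0896.81 is 3.5% + €0.62/liter.
Duty = €155,221.71 × 3.5% + 3,381 × €0.62 = €7,528.98.
Line 2 (3280.60, Vinesta, 1,321 liters, €197,330.98):
Code 3280.60 is under a tariff-rate quota (threshold 2,448 liters). Quantity 1,321 liters is within the quota, so the in-quota rate 7% applies to the full value.
Duty = €197,330.98 × 7% = €13,813.17.
Line 3 (8041.49, Drenania, 3,030 units, €32,996.70):
Base rate for 8041.49 is 3.5% + €0.44/unit.
Additional duty on 8041.49 from Drenania: +31.6%. Applied ad valorem rate: 3.5% + 31.6% = 35.1%.
Duty = €32,996.70 × 35.1% + 3,030 × €0.44 = €12,915.04.
Line 4 (6299.52, Faria, 2,573 units, €101,376.20):
Base rate for 6299.52 is 20%.
6299.52 has an FTA preferential rate, but origin Faria is not Ororia; base rate stands.
Duty = €101,376.20 × 20% = €20,275.24.
Total = €7,528.98 + €13,813.17 + €12,915.04 + €20,275.24 = €54,532.43.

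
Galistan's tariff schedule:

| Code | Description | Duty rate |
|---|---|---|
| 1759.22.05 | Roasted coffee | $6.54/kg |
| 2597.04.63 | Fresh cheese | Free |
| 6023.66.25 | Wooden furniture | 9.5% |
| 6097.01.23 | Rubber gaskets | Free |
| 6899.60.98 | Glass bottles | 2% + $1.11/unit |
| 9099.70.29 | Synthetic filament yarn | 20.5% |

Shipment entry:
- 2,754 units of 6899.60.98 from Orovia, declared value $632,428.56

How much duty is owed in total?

$15,705.51

Line 1 (6899.60.98, Orovia, 2,754 units, $632,428.56):
Base rate for 6899.60.98 is 2% + $1.11/unit.
Duty = $632,428.56 × 2% + 2,754 × $1.11 = $15,705.51.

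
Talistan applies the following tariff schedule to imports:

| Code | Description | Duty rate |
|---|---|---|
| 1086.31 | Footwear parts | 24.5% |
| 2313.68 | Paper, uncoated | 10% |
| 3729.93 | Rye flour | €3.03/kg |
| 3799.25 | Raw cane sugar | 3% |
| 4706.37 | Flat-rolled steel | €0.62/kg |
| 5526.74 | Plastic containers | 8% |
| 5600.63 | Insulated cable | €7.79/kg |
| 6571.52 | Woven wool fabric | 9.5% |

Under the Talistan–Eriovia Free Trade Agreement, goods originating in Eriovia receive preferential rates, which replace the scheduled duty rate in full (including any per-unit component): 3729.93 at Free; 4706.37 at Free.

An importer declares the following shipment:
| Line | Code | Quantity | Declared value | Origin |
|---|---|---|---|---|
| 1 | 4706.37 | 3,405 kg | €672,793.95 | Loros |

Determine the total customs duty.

Line 1 (4706.37, Loros, 3,405 kg, €672,793.95):
Base rate for 4706.37 is €0.62/kg.
4706.37 has an FTA preferential rate, but origin Loros is not Eriovia; base rate stands.
Duty = 3,405 × €0.62 = €2,111.10.

€2,111.10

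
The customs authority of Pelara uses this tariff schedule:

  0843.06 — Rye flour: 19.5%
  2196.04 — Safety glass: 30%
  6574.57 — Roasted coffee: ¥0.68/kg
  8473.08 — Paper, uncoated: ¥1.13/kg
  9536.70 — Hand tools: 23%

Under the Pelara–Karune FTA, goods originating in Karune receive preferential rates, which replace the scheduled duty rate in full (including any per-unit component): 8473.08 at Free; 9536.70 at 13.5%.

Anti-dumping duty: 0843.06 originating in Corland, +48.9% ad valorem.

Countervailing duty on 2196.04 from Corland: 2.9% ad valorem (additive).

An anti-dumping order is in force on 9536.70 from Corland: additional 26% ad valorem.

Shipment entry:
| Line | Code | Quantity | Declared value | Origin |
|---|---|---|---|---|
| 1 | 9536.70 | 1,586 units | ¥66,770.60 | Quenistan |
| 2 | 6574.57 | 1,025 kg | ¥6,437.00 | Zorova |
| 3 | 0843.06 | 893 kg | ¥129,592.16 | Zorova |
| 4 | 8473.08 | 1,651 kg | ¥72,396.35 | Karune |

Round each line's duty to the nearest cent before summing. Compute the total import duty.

¥41,324.71

Line 1 (9536.70, Quenistan, 1,586 units, ¥66,770.60):
Base rate for 9536.70 is 23%.
9536.70 has an FTA preferential rate, but origin Quenistan is not Karune; base rate stands.
The additional-duty order on 9536.70 targets Corland, not Quenistan; it does not apply.
Duty = ¥66,770.60 × 23% = ¥15,357.24.
Line 2 (6574.57, Zorova, 1,025 kg, ¥6,437.00):
Base rate for 6574.57 is ¥0.68/kg.
Duty = 1,025 × ¥0.68 = ¥697.00.
Line 3 (0843.06, Zorova, 893 kg, ¥129,592.16):
Base rate for 0843.06 is 19.5%.
The additional-duty order on 0843.06 targets Corland, not Zorova; it does not apply.
Duty = ¥129,592.16 × 19.5% = ¥25,270.47.
Line 4 (8473.08, Karune, 1,651 kg, ¥72,396.35):
Base rate for 8473.08 is ¥1.13/kg.
Origin Karune qualifies under the Pelara–Karune agreement and 8473.08 is covered: preferential rate Free applies instead.
Duty = ¥72,396.35 × 0% = ¥0.00.
Total = ¥15,357.24 + ¥697.00 + ¥25,270.47 + ¥0.00 = ¥41,324.71.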